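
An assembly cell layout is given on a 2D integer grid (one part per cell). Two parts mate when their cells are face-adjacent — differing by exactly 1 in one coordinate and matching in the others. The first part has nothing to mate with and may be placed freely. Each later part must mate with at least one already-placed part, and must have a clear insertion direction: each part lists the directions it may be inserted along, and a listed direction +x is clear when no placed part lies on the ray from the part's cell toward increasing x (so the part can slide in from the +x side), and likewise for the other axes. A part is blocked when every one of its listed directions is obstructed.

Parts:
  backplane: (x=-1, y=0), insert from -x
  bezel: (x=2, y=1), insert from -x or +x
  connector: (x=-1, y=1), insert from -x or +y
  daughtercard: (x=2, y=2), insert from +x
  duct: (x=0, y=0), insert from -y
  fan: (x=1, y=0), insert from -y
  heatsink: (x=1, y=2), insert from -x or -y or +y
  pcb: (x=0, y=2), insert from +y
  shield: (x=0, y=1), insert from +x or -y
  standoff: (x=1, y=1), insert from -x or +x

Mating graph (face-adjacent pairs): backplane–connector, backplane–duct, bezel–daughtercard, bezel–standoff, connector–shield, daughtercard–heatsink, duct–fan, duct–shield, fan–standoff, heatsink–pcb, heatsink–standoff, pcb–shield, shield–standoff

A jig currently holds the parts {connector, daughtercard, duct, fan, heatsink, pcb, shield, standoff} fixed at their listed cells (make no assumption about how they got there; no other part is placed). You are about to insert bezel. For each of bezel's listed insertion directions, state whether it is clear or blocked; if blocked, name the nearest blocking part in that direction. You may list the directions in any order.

-x: nearest on ray is standoff@(1, 1) ⇒ blocked
+x: ray from bezel(2, 1) has no placed part ⇒ clear

+x: clear; -x: blocked by standoff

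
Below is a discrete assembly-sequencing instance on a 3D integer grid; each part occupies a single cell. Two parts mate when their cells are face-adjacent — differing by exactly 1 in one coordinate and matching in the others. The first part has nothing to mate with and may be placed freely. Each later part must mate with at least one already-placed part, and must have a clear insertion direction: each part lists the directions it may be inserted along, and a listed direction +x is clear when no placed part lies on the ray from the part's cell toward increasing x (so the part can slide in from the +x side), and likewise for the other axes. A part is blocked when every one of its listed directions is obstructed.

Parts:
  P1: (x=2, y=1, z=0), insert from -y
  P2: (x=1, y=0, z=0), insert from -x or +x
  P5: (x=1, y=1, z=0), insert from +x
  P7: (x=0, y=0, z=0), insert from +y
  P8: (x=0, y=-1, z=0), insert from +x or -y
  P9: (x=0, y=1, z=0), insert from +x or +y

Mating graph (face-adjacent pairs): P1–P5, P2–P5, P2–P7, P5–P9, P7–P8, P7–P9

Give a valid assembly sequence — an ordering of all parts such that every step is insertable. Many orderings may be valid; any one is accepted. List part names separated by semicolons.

1. P8@(0, -1, 0) [+x clear] — {P8}
2. P7@(0, 0, 0) [+y clear] — {P7, P8}
3. P2@(1, 0, 0) [+x clear] — {P2, P7, P8}
4. P5@(1, 1, 0) [+x clear] — {P2, P5, P7, P8}
5. P1@(2, 1, 0) [-y clear] — {P1, P2, P5, P7, P8}
6. P9@(0, 1, 0) [+y clear] — {P1, P2, P5, P7, P8, P9}

P8; P7; P2; P5; P1; P9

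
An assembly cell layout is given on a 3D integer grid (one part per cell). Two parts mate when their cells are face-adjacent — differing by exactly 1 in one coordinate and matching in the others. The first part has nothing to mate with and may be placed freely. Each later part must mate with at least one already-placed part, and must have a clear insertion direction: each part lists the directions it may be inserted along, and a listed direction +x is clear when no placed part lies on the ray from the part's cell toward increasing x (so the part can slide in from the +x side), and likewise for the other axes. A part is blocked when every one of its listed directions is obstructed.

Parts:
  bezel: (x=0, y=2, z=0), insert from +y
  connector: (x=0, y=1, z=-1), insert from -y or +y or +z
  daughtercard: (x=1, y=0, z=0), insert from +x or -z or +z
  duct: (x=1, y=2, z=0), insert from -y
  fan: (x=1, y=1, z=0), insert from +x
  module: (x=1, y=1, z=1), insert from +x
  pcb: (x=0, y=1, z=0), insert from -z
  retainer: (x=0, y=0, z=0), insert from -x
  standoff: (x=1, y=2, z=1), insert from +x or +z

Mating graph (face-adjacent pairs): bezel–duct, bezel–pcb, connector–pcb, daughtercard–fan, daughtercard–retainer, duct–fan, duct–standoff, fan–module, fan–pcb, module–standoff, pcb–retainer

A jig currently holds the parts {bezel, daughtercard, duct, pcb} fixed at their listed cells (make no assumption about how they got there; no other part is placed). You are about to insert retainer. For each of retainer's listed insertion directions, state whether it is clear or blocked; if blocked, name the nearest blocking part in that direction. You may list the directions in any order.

-x: ray from retainer(0, 0, 0) has no placed part ⇒ clear

-x: clear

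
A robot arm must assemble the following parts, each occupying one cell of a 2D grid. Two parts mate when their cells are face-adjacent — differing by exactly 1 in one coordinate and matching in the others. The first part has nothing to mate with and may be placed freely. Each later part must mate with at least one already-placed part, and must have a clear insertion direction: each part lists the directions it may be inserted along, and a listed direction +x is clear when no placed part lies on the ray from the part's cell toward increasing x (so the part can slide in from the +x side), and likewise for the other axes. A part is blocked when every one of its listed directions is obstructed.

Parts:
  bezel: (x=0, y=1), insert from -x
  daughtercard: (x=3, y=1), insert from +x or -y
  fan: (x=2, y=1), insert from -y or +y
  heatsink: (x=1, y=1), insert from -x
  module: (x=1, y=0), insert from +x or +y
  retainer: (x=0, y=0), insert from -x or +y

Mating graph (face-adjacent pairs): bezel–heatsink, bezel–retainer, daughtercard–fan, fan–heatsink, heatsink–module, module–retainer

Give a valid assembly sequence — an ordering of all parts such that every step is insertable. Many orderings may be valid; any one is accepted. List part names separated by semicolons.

heatsink; module; bezel; fan; daughtercard; retainer

1. heatsink@(1, 1) [-x clear] — {heatsink}
2. module@(1, 0) [+x clear] — {heatsink, module}
3. bezel@(0, 1) [-x clear] — {bezel, heatsink, module}
4. fan@(2, 1) [-y clear] — {bezel, fan, heatsink, module}
5. daughtercard@(3, 1) [+x clear] — {bezel, daughtercard, fan, heatsink, module}
6. retainer@(0, 0) [-x clear] — {bezel, daughtercard, fan, heatsink, module, retainer}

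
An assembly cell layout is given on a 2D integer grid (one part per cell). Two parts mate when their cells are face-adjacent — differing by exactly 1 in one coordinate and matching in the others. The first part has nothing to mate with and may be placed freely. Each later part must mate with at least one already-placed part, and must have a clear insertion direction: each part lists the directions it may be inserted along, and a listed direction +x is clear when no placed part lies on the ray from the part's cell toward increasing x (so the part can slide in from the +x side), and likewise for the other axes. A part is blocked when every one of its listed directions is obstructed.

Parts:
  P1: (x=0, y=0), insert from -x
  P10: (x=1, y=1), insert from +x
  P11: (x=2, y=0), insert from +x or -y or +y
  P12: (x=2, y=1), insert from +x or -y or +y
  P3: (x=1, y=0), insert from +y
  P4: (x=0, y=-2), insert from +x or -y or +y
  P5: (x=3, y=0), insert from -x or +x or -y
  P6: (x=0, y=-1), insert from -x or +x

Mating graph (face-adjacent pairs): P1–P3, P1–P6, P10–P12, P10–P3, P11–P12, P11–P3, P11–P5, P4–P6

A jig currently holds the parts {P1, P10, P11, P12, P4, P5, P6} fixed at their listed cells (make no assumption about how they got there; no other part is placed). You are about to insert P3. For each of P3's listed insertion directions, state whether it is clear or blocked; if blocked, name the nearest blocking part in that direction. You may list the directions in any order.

+y: nearest on ray is P10@(1, 1) ⇒ blocked

+y: blocked by P10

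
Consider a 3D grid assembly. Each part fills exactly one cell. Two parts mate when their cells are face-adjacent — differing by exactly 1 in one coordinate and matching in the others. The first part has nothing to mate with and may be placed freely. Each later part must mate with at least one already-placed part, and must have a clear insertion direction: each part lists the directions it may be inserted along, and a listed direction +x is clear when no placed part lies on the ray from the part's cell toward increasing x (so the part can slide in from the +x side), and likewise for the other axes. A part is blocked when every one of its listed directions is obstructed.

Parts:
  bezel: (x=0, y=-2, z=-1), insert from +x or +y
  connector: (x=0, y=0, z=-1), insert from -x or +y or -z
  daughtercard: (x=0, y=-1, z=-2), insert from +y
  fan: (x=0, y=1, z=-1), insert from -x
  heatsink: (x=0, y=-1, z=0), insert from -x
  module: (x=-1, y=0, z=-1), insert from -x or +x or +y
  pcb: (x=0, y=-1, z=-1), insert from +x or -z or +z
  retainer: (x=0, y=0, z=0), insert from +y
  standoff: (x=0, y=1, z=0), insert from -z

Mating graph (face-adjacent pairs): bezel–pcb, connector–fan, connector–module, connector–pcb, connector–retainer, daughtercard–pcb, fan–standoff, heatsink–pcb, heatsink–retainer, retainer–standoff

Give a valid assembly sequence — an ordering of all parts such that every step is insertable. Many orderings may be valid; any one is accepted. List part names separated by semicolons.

1. heatsink@(0, -1, 0) [-x clear] — {heatsink}
2. retainer@(0, 0, 0) [+y clear] — {heatsink, retainer}
3. standoff@(0, 1, 0) [-z clear] — {heatsink, retainer, standoff}
4. fan@(0, 1, -1) [-x clear] — {fan, heatsink, retainer, standoff}
5. connector@(0, 0, -1) [-x clear] — {connector, fan, heatsink, retainer, standoff}
6. module@(-1, 0, -1) [-x clear] — {connector, fan, heatsink, module, retainer, standoff}
7. pcb@(0, -1, -1) [+x clear] — {connector, fan, heatsink, module, pcb, retainer, standoff}
8. bezel@(0, -2, -1) [+x clear] — {bezel, connector, fan, heatsink, module, pcb, retainer, standoff}
9. daughtercard@(0, -1, -2) [+y clear] — {bezel, connector, daughtercard, fan, heatsink, module, pcb, retainer, standoff}

heatsink; retainer; standoff; fan; connector; module; pcb; bezel; daughtercard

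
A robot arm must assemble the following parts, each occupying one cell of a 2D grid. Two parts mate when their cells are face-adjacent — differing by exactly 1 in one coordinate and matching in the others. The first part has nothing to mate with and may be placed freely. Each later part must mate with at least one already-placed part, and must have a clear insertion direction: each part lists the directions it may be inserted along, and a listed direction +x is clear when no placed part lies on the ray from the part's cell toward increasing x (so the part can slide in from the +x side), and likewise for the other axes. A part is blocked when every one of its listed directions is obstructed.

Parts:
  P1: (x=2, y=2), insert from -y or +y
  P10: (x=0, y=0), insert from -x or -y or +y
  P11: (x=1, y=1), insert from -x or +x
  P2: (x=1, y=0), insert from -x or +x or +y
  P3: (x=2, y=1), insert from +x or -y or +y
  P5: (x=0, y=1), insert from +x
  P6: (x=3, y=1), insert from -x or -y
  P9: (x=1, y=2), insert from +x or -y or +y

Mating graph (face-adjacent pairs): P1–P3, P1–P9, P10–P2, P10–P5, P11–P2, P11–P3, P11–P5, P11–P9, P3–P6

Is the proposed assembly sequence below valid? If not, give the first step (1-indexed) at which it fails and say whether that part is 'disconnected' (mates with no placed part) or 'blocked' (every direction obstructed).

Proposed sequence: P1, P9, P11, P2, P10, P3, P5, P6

1. P1@(2, 2) [-y clear] — {P1}
2. P9@(1, 2) [-y clear] — {P1, P9}
3. P11@(1, 1) [-x clear] — {P1, P11, P9}
4. P2@(1, 0) [-x clear] — {P1, P11, P2, P9}
5. P10@(0, 0) [-x clear] — {P1, P10, P11, P2, P9}
6. P3@(2, 1) [+x clear] — {P1, P10, P11, P2, P3, P9}
7. P5@(0, 1) — +x all obstructed ⇒ blocked

Invalid at step 7 (blocked)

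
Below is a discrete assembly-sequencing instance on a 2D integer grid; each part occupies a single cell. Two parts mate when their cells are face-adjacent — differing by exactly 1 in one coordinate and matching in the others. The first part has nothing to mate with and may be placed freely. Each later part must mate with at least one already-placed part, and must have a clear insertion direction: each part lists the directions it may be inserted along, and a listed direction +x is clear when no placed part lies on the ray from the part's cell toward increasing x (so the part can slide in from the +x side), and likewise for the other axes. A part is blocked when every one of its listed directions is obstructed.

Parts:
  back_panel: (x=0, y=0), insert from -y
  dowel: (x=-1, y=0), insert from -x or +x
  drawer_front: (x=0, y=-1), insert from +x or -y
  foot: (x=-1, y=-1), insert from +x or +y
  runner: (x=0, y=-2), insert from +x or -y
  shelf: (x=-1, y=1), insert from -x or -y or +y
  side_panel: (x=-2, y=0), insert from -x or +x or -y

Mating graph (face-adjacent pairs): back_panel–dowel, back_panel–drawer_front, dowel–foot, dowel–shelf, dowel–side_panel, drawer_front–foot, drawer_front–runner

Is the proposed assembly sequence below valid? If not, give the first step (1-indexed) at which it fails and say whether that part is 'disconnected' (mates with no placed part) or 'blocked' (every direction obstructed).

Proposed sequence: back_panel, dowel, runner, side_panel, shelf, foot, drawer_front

1. back_panel@(0, 0) [-y clear] — {back_panel}
2. dowel@(-1, 0) [-x clear] — {back_panel, dowel}
3. runner@(0, -2) — no placed neighbour ⇒ disconnected

Invalid at step 3 (disconnected)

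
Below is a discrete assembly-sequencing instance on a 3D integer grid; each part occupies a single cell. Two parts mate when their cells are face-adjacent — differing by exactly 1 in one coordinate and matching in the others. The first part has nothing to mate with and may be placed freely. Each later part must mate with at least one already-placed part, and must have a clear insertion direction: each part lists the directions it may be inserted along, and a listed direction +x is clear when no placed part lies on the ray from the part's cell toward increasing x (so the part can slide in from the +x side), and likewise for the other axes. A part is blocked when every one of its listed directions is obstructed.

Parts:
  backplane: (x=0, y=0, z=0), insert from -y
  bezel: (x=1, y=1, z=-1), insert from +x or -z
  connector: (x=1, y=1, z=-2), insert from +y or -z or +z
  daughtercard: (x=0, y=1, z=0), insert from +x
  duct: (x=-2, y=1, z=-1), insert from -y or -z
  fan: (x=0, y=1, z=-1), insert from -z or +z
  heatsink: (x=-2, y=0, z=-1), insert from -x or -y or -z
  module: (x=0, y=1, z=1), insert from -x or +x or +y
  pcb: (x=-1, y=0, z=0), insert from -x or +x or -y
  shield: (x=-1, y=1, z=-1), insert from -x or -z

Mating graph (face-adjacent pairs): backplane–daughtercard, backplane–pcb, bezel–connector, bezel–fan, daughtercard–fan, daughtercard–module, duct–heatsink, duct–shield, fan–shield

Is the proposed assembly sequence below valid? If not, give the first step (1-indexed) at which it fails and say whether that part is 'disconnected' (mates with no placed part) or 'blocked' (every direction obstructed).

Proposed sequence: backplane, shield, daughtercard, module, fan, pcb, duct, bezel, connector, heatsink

Invalid at step 2 (disconnected)

1. backplane@(0, 0, 0) [-y clear] — {backplane}
2. shield@(-1, 1, -1) — no placed neighbour ⇒ disconnected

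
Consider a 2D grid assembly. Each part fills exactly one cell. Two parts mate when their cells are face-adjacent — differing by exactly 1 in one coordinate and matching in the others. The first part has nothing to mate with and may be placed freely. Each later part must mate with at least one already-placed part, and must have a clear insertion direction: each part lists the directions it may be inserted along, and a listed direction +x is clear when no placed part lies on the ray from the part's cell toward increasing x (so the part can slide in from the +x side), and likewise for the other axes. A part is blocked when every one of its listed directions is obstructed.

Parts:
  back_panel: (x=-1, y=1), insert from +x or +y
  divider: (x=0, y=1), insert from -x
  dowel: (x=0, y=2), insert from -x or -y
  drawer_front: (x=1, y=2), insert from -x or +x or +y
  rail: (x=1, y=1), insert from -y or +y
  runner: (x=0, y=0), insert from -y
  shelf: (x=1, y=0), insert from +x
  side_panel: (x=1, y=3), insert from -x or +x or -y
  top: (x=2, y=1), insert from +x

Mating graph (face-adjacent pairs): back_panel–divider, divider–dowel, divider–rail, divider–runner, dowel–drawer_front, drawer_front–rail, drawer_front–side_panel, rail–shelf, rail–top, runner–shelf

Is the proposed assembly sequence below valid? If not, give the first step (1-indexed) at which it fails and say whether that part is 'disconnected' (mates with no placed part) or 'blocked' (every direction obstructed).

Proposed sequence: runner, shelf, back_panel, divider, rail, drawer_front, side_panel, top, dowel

Invalid at step 3 (disconnected)

1. runner@(0, 0) [-y clear] — {runner}
2. shelf@(1, 0) [+x clear] — {runner, shelf}
3. back_panel@(-1, 1) — no placed neighbour ⇒ disconnected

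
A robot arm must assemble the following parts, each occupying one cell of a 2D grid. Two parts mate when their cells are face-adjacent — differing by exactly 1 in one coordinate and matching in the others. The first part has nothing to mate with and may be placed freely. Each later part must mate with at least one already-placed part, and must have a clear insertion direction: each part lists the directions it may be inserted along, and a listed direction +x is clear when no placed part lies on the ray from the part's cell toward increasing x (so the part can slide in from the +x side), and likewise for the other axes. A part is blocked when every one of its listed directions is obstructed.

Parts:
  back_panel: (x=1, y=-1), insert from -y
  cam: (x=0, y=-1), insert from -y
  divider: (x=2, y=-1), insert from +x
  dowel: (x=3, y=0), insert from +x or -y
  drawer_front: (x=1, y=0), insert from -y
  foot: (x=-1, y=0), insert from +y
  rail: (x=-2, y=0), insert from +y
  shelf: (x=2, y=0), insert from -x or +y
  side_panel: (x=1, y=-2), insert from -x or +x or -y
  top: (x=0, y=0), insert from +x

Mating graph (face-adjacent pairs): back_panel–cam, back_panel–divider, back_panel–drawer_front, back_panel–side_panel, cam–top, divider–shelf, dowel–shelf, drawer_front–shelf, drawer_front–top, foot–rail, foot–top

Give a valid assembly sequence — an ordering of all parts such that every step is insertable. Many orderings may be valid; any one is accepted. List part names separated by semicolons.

1. cam@(0, -1) [-y clear] — {cam}
2. top@(0, 0) [+x clear] — {cam, top}
3. drawer_front@(1, 0) [-y clear] — {cam, drawer_front, top}
4. back_panel@(1, -1) [-y clear] — {back_panel, cam, drawer_front, top}
5. side_panel@(1, -2) [-x clear] — {back_panel, cam, drawer_front, side_panel, top}
6. shelf@(2, 0) [+y clear] — {back_panel, cam, drawer_front, shelf, side_panel, top}
7. dowel@(3, 0) [+x clear] — {back_panel, cam, dowel, drawer_front, shelf, side_panel, top}
8. foot@(-1, 0) [+y clear] — {back_panel, cam, dowel, drawer_front, foot, shelf, side_panel, top}
9. rail@(-2, 0) [+y clear] — {back_panel, cam, dowel, drawer_front, foot, rail, shelf, side_panel, top}
10. divider@(2, -1) [+x clear] — {back_panel, cam, divider, dowel, drawer_front, foot, rail, shelf, side_panel, top}

cam; top; drawer_front; back_panel; side_panel; shelf; dowel; foot; rail; divider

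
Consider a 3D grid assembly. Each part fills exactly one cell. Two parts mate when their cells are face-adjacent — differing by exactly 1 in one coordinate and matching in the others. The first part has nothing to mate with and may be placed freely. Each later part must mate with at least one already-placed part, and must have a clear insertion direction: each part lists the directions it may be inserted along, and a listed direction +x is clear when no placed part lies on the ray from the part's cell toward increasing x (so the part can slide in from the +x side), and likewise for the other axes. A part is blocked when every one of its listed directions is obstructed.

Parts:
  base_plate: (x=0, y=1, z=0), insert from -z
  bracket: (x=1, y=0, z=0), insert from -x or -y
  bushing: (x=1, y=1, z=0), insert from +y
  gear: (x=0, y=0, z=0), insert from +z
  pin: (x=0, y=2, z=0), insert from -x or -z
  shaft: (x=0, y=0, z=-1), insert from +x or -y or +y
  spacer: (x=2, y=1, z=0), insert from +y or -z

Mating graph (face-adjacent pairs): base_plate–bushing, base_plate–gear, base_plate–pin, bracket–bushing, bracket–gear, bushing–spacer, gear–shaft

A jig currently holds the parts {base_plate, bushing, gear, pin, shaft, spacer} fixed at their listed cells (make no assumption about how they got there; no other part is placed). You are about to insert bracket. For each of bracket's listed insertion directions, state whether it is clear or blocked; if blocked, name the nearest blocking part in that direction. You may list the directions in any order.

-x: blocked by gear; -y: clear

-x: nearest on ray is gear@(0, 0, 0) ⇒ blocked
-y: ray from bracket(1, 0, 0) has no placed part ⇒ clear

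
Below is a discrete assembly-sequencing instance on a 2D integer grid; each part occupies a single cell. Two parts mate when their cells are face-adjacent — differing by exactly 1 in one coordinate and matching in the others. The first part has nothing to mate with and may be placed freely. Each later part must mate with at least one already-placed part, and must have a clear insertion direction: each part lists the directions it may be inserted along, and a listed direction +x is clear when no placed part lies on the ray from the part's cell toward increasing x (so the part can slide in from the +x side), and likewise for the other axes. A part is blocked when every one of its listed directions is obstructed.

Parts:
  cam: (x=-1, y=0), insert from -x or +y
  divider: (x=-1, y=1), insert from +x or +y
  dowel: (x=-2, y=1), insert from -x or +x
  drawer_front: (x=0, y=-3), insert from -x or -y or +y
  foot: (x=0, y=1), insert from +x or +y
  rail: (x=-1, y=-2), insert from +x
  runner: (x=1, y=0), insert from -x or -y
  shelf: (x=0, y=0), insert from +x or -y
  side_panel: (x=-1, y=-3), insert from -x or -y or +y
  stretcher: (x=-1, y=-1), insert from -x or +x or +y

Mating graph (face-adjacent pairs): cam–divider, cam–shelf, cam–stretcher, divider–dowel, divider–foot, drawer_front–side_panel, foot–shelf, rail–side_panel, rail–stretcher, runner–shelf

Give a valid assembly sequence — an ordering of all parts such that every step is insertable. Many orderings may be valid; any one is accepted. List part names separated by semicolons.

rail; side_panel; drawer_front; stretcher; cam; divider; shelf; foot; runner; dowel

1. rail@(-1, -2) [+x clear] — {rail}
2. side_panel@(-1, -3) [-x clear] — {rail, side_panel}
3. drawer_front@(0, -3) [-y clear] — {drawer_front, rail, side_panel}
4. stretcher@(-1, -1) [-x clear] — {drawer_front, rail, side_panel, stretcher}
5. cam@(-1, 0) [-x clear] — {cam, drawer_front, rail, side_panel, stretcher}
6. divider@(-1, 1) [+x clear] — {cam, divider, drawer_front, rail, side_panel, stretcher}
7. shelf@(0, 0) [+x clear] — {cam, divider, drawer_front, rail, shelf, side_panel, stretcher}
8. foot@(0, 1) [+x clear] — {cam, divider, drawer_front, foot, rail, shelf, side_panel, stretcher}
9. runner@(1, 0) [-y clear] — {cam, divider, drawer_front, foot, rail, runner, shelf, side_panel, stretcher}
10. dowel@(-2, 1) [-x clear] — {cam, divider, dowel, drawer_front, foot, rail, runner, shelf, side_panel, stretcher}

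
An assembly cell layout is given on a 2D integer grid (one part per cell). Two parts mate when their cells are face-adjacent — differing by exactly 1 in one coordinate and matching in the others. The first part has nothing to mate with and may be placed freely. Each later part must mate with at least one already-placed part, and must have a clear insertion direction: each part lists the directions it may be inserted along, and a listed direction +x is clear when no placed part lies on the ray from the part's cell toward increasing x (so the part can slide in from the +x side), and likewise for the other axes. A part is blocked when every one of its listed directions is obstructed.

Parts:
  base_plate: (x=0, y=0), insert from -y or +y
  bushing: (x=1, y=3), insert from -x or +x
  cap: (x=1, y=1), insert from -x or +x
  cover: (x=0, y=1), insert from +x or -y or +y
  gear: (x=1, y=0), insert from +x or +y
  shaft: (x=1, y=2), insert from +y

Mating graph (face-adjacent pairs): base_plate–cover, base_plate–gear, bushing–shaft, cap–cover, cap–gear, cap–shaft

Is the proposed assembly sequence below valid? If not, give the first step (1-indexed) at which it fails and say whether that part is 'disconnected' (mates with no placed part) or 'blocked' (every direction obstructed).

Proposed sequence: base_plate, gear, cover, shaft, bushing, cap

1. base_plate@(0, 0) [-y clear] — {base_plate}
2. gear@(1, 0) [+x clear] — {base_plate, gear}
3. cover@(0, 1) [+x clear] — {base_plate, cover, gear}
4. shaft@(1, 2) — no placed neighbour ⇒ disconnected

Invalid at step 4 (disconnected)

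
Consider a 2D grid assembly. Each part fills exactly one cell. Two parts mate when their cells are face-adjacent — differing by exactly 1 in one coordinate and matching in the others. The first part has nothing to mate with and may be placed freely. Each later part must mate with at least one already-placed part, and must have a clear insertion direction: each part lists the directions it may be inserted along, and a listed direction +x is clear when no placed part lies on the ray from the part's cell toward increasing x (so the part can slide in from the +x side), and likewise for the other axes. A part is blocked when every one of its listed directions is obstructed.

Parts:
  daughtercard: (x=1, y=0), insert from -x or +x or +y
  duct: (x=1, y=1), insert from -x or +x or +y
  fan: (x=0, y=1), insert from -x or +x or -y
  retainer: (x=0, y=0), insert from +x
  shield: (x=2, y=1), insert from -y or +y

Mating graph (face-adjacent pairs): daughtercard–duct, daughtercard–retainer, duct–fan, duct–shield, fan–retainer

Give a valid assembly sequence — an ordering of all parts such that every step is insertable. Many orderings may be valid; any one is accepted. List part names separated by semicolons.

fan; duct; shield; retainer; daughtercard

1. fan@(0, 1) [-x clear] — {fan}
2. duct@(1, 1) [+x clear] — {duct, fan}
3. shield@(2, 1) [-y clear] — {duct, fan, shield}
4. retainer@(0, 0) [+x clear] — {duct, fan, retainer, shield}
5. daughtercard@(1, 0) [+x clear] — {daughtercard, duct, fan, retainer, shield}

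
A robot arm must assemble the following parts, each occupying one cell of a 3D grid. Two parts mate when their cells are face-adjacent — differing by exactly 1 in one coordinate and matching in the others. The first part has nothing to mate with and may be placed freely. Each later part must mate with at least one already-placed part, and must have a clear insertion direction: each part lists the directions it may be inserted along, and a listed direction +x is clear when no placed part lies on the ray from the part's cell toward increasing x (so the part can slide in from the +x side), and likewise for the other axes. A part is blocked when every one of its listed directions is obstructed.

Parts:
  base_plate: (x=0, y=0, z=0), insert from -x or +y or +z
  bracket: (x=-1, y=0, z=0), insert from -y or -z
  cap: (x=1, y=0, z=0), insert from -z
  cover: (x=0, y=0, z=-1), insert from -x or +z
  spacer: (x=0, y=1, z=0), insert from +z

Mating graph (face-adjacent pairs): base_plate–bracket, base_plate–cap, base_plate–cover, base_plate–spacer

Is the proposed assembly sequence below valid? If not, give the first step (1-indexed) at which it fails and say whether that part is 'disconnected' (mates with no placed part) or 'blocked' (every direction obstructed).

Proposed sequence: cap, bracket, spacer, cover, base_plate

1. cap@(1, 0, 0) [-z clear] — {cap}
2. bracket@(-1, 0, 0) — no placed neighbour ⇒ disconnected

Invalid at step 2 (disconnected)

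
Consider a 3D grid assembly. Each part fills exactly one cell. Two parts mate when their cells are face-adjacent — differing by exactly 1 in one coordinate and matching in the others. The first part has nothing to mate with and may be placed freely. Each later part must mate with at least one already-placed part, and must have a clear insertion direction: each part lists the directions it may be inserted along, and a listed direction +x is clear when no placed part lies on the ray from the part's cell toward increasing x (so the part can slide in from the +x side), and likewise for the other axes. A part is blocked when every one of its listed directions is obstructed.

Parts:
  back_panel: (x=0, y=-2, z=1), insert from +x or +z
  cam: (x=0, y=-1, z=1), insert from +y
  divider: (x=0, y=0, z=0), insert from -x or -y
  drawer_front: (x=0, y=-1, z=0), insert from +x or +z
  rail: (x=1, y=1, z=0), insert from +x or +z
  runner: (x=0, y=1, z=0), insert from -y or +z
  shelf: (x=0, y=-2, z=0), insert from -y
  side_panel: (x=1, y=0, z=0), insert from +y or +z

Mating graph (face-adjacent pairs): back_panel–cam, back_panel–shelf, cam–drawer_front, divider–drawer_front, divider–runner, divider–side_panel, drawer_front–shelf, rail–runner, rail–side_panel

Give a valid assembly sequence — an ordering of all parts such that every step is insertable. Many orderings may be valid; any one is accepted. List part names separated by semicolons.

1. side_panel@(1, 0, 0) [+y clear] — {side_panel}
2. divider@(0, 0, 0) [-x clear] — {divider, side_panel}
3. runner@(0, 1, 0) [+z clear] — {divider, runner, side_panel}
4. rail@(1, 1, 0) [+x clear] — {divider, rail, runner, side_panel}
5. drawer_front@(0, -1, 0) [+x clear] — {divider, drawer_front, rail, runner, side_panel}
6. cam@(0, -1, 1) [+y clear] — {cam, divider, drawer_front, rail, runner, side_panel}
7. back_panel@(0, -2, 1) [+x clear] — {back_panel, cam, divider, drawer_front, rail, runner, side_panel}
8. shelf@(0, -2, 0) [-y clear] — {back_panel, cam, divider, drawer_front, rail, runner, shelf, side_panel}

side_panel; divider; runner; rail; drawer_front; cam; back_panel; shelf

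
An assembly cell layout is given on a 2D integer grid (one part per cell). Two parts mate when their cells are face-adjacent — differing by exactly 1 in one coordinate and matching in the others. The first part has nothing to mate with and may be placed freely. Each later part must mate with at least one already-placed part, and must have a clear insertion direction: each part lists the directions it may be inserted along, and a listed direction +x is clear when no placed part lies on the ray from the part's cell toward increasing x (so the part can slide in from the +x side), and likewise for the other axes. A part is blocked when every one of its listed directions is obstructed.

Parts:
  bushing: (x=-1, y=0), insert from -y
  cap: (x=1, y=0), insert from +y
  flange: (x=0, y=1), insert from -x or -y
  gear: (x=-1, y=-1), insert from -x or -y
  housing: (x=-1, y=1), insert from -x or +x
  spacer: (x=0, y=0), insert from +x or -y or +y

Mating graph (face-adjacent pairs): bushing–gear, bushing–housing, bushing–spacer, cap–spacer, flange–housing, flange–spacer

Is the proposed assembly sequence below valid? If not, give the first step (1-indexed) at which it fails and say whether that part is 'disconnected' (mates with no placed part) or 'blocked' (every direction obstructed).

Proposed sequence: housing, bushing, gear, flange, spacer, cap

1. housing@(-1, 1) [-x clear] — {housing}
2. bushing@(-1, 0) [-y clear] — {bushing, housing}
3. gear@(-1, -1) [-x clear] — {bushing, gear, housing}
4. flange@(0, 1) [-y clear] — {bushing, flange, gear, housing}
5. spacer@(0, 0) [+x clear] — {bushing, flange, gear, housing, spacer}
6. cap@(1, 0) [+y clear] — {bushing, cap, flange, gear, housing, spacer}

Valid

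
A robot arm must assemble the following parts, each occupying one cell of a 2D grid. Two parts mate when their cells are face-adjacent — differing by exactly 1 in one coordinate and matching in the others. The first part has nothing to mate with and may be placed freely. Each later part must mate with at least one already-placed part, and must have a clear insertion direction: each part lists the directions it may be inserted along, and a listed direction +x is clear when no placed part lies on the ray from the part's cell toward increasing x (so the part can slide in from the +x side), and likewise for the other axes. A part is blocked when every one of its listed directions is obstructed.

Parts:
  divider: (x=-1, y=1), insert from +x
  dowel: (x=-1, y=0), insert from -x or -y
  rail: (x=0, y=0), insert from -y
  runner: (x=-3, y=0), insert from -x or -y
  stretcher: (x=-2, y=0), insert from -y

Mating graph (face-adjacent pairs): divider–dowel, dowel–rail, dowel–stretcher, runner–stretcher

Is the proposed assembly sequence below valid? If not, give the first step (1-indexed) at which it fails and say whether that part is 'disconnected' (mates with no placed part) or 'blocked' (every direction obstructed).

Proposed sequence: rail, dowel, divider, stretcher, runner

1. rail@(0, 0) [-y clear] — {rail}
2. dowel@(-1, 0) [-x clear] — {dowel, rail}
3. divider@(-1, 1) [+x clear] — {divider, dowel, rail}
4. stretcher@(-2, 0) [-y clear] — {divider, dowel, rail, stretcher}
5. runner@(-3, 0) [-x clear] — {divider, dowel, rail, runner, stretcher}

Valid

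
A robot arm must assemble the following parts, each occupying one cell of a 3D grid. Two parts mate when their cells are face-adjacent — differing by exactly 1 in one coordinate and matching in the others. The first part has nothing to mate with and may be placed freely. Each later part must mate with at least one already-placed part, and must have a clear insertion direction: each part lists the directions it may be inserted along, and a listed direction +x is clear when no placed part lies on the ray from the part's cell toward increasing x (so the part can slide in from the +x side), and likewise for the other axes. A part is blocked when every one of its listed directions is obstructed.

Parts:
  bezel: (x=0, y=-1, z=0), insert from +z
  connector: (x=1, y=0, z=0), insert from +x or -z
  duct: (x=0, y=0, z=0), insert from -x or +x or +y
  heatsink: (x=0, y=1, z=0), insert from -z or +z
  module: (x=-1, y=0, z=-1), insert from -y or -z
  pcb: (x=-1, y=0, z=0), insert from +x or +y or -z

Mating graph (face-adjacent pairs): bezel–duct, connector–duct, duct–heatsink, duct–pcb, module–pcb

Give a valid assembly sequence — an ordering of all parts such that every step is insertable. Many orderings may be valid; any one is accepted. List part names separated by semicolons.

duct; bezel; pcb; module; connector; heatsink

1. duct@(0, 0, 0) [-x clear] — {duct}
2. bezel@(0, -1, 0) [+z clear] — {bezel, duct}
3. pcb@(-1, 0, 0) [+y clear] — {bezel, duct, pcb}
4. module@(-1, 0, -1) [-y clear] — {bezel, duct, module, pcb}
5. connector@(1, 0, 0) [+x clear] — {bezel, connector, duct, module, pcb}
6. heatsink@(0, 1, 0) [-z clear] — {bezel, connector, duct, heatsink, module, pcb}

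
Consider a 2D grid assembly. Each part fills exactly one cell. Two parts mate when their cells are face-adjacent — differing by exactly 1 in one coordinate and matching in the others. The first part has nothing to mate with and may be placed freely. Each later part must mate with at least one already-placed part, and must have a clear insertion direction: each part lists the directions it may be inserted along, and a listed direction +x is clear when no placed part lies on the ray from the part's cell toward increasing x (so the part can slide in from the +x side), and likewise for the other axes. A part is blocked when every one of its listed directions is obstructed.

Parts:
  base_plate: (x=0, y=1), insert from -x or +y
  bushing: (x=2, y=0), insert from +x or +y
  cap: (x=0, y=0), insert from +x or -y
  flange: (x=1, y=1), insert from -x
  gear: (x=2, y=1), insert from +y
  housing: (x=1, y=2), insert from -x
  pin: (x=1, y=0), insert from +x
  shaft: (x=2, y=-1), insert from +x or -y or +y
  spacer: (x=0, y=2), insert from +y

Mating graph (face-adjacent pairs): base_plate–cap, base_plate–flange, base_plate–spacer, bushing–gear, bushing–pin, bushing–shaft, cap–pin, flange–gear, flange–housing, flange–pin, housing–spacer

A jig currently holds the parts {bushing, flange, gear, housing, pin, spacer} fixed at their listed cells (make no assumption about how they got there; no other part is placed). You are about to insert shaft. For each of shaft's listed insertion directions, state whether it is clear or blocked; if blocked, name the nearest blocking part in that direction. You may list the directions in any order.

+x: clear; +y: blocked by bushing; -y: clear

+x: ray from shaft(2, -1) has no placed part ⇒ clear
-y: ray from shaft(2, -1) has no placed part ⇒ clear
+y: nearest on ray is bushing@(2, 0) ⇒ blocked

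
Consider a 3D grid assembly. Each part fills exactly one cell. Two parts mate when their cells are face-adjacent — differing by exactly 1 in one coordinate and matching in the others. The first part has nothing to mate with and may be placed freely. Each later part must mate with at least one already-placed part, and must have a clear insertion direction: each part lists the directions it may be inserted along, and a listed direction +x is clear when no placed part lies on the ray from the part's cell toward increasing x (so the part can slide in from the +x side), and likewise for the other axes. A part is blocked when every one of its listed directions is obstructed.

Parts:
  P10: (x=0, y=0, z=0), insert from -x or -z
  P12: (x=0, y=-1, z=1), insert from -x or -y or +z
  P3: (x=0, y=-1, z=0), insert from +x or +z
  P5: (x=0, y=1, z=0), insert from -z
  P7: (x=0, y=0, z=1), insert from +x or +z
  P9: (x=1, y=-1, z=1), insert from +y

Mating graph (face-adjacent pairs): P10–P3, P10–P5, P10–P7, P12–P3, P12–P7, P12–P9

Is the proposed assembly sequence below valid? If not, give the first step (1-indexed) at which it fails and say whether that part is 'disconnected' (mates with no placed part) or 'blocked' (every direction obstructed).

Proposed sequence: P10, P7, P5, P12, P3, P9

1. P10@(0, 0, 0) [-x clear] — {P10}
2. P7@(0, 0, 1) [+x clear] — {P10, P7}
3. P5@(0, 1, 0) [-z clear] — {P10, P5, P7}
4. P12@(0, -1, 1) [-x clear] — {P10, P12, P5, P7}
5. P3@(0, -1, 0) [+x clear] — {P10, P12, P3, P5, P7}
6. P9@(1, -1, 1) [+y clear] — {P10, P12, P3, P5, P7, P9}

Valid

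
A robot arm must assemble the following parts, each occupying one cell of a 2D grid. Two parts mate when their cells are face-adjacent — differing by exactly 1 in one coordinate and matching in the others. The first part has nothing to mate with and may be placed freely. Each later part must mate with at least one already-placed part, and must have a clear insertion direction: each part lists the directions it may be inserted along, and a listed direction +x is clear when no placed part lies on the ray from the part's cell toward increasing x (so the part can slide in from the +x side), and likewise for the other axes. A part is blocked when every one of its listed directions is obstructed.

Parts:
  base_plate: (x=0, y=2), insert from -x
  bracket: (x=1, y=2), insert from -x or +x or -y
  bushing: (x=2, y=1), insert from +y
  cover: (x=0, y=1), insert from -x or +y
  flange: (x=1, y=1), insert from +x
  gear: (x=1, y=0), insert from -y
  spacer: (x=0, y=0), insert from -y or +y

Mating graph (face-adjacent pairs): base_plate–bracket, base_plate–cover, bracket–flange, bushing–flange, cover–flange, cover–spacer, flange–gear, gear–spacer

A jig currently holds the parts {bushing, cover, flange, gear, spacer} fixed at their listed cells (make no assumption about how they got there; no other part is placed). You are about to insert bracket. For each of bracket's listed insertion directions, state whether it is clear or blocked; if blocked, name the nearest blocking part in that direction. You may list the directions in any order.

+x: clear; -x: clear; -y: blocked by flange

-x: ray from bracket(1, 2) has no placed part ⇒ clear
+x: ray from bracket(1, 2) has no placed part ⇒ clear
-y: nearest on ray is flange@(1, 1) ⇒ blocked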